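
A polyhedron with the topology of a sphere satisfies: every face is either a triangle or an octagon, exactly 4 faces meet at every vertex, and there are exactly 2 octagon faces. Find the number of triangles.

16

Let x be the number of triangles; then F = 2 + x.
Edge–face incidences: 2E = 8·2 + 3·x = 16 + 3x.
Every vertex has degree 4, so 4V = 2E.
Euler: V − E + F = 2 ⇒ (2E)/4 − E + (2 + x) = 2.
Multiply by 8: 2·(2E) − 4·(2E) + 8·(2 + x) = 16, i.e. 16 + 8x − 2·(16 + 3x) = 16.
Collecting terms: 2x − 16 = 16, so 2x = 32, so x = 16.
Then 2E = 16 + 3·16 = 64, so E = 32, V = 2E/4 = 16, F = 2 + 16 = 18.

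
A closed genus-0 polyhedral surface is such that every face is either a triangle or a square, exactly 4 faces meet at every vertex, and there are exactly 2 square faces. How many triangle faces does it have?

Let x be the number of triangles; then F = 2 + x.
Edge–face incidences: 2E = 4·2 + 3·x = 8 + 3x.
Every vertex has degree 4, so 4V = 2E.
Euler: V − E + F = 2 ⇒ (2E)/4 − E + (2 + x) = 2.
Multiply by 8: 2·(2E) − 4·(2E) + 8·(2 + x) = 16, i.e. 16 + 8x − 2·(8 + 3x) = 16.
Collecting terms: 2x = 16, so x = 8.
Then 2E = 8 + 3·8 = 32, so E = 16, V = 2E/4 = 8, F = 2 + 8 = 10.

8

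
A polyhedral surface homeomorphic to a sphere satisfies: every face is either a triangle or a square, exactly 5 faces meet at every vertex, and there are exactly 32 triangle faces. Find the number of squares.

6

Let x be the number of squares; then F = 32 + x.
Edge–face incidences: 2E = 3·32 + 4·x = 96 + 4x.
Every vertex has degree 5, so 5V = 2E.
Euler: V − E + F = 2 ⇒ (2E)/5 − E + (32 + x) = 2.
Multiply by 10: 2·(2E) − 5·(2E) + 10·(32 + x) = 20, i.e. 320 + 10x − 3·(96 + 4x) = 20.
Collecting terms: −2x + 32 = 20, so −2x = −12, so x = 6.
Then 2E = 96 + 4·6 = 120, so E = 60, V = 2E/5 = 24, F = 32 + 6 = 38.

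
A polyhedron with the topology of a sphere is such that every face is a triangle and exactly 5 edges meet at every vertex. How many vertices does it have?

Each face has 3 edges and each edge borders two faces, so 2E = 3F.
Each vertex has degree 5, so 5V = 2E and hence V = 3F/5.
Euler: V − E + F = 2 ⇒ (3F/5) − (3F/2) + F = 2.
Multiply by 10: (6 − 15 + 10)F = 20, i.e. 1F = 20.
So F = 20, E = 3·20/2 = 30, V = 3·20/5 = 12.

12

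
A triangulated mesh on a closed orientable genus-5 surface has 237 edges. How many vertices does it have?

χ = 2 − 2·5 = -8, and every face is a triangle so 3F = 2E.
F = 2E/3 = 158. Then V = -8 + E − F = -8 + 237 − 158 = 71.

71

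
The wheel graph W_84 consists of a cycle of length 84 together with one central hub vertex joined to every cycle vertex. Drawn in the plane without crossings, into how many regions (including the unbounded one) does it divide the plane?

W_84 has V = 84 + 1 = 85 vertices and E = 2·84 = 168 edges.
By Euler's formula F = 2 − V + E = 2 − 85 + 168 = 85.

85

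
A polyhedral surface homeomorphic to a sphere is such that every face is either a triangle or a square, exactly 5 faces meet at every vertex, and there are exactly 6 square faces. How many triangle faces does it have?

Let x be the number of triangles; then F = 6 + x.
Edge–face incidences: 2E = 4·6 + 3·x = 24 + 3x.
Every vertex has degree 5, so 5V = 2E.
Euler: V − E + F = 2 ⇒ (2E)/5 − E + (6 + x) = 2.
Multiply by 10: 2·(2E) − 5·(2E) + 10·(6 + x) = 20, i.e. 60 + 10x − 3·(24 + 3x) = 20.
Collecting terms: x − 12 = 20, so x = 32.
Then 2E = 24 + 3·32 = 120, so E = 60, V = 2E/5 = 24, F = 6 + 32 = 38.

32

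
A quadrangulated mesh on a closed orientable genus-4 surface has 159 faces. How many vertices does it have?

χ = 2 − 2·4 = -6, and every face is a square so 4F = 2E.
E = 4·159/2 = 318. Then V = -6 + E − F = -6 + 318 − 159 = 153.

153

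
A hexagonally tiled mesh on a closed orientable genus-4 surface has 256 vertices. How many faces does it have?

131

χ = 2 − 2·4 = -6, and every face is a hexagon so 6F = 2E.
V − E + F = -6 with E = 6F/2 gives 256 − (6/2 − 1)·F = -6, so F = 131 and E = 393.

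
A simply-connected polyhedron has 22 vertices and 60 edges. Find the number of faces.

Here V − E + F = 2.
F = 2 − V + E = 2 − 22 + 60 = 40.

40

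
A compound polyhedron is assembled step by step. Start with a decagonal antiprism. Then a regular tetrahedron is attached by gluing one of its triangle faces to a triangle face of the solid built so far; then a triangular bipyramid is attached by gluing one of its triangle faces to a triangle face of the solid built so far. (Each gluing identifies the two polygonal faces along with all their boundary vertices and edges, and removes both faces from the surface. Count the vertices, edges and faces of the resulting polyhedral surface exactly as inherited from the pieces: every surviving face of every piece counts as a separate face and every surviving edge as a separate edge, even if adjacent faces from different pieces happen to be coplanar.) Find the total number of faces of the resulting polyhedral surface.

A decagonal antiprism: V=20, E=40, F=22.
Attach a regular tetrahedron (V=4, E=6, F=4) along a 3-gon: merge 3 vertices and 3 edges, delete both glued faces → V=21, E=43, F=24.
Attach a triangular bipyramid (V=5, E=9, F=6) along a 3-gon: merge 3 vertices and 3 edges, delete both glued faces → V=23, E=49, F=28.
Check: V − E + F = 23 − 49 + 28 = 2.

28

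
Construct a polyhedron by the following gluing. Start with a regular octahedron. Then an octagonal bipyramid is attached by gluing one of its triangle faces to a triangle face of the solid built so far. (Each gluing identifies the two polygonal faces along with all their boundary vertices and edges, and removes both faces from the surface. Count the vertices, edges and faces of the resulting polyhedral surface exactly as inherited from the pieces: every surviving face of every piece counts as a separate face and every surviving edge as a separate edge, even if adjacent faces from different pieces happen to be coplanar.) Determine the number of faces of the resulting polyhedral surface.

22

A regular octahedron: V=6, E=12, F=8.
Attach an octagonal bipyramid (V=10, E=24, F=16) along a 3-gon: merge 3 vertices and 3 edges, delete both glued faces → V=13, E=33, F=22.
Check: V − E + F = 13 − 33 + 22 = 2.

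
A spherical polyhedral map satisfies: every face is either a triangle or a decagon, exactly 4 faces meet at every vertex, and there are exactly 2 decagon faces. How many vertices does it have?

Let x be the number of triangles; then F = 2 + x.
Edge–face incidences: 2E = 10·2 + 3·x = 20 + 3x.
Every vertex has degree 4, so 4V = 2E.
Euler: V − E + F = 2 ⇒ (2E)/4 − E + (2 + x) = 2.
Multiply by 8: 2·(2E) − 4·(2E) + 8·(2 + x) = 16, i.e. 16 + 8x − 2·(20 + 3x) = 16.
Collecting terms: 2x − 24 = 16, so 2x = 40, so x = 20.
Then 2E = 20 + 3·20 = 80, so E = 40, V = 2E/4 = 20, F = 2 + 20 = 22.

20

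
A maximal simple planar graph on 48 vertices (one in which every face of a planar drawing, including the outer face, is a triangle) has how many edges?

In a plane triangulation 3F = 2E and V − E + F = 2, so E = 3V − 6 = 3·48 − 6 = 138.

138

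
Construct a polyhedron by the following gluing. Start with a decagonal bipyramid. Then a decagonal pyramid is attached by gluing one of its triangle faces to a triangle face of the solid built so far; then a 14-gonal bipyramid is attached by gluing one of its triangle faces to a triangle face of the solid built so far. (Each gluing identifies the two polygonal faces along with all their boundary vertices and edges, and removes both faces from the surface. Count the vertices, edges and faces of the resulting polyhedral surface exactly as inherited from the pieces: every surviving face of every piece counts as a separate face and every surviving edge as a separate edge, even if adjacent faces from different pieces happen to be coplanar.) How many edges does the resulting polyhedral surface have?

A decagonal bipyramid: V=12, E=30, F=20.
Attach a decagonal pyramid (V=11, E=20, F=11) along a 3-gon: merge 3 vertices and 3 edges, delete both glued faces → V=20, E=47, F=29.
Attach a 14-gonal bipyramid (V=16, E=42, F=28) along a 3-gon: merge 3 vertices and 3 edges, delete both glued faces → V=33, E=86, F=55.
Check: V − E + F = 33 − 86 + 55 = 2.

86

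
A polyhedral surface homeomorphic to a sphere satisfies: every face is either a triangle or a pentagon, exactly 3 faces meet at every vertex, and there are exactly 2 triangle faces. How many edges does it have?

Let x be the number of pentagons; then F = 2 + x.
Edge–face incidences: 2E = 3·2 + 5·x = 6 + 5x.
Every vertex has degree 3, so 3V = 2E.
Euler: V − E + F = 2 ⇒ (2E)/3 − E + (2 + x) = 2.
Multiply by 6: 2·(2E) − 3·(2E) + 6·(2 + x) = 12, i.e. 12 + 6x − (6 + 5x) = 12.
Collecting terms: x + 6 = 12, so x = 6.
Then 2E = 6 + 5·6 = 36, so E = 18, V = 2E/3 = 12, F = 2 + 6 = 8.

18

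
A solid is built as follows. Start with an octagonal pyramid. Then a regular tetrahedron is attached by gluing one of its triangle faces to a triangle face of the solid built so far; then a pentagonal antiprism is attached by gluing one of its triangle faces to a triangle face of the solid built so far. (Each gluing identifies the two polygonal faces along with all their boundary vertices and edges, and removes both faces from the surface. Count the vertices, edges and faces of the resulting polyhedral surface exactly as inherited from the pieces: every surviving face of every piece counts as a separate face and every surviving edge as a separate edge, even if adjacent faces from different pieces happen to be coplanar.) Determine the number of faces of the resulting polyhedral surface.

21

An octagonal pyramid: V=9, E=16, F=9.
Attach a regular tetrahedron (V=4, E=6, F=4) along a 3-gon: merge 3 vertices and 3 edges, delete both glued faces → V=10, E=19, F=11.
Attach a pentagonal antiprism (V=10, E=20, F=12) along a 3-gon: merge 3 vertices and 3 edges, delete both glued faces → V=17, E=36, F=21.
Check: V − E + F = 17 − 36 + 21 = 2.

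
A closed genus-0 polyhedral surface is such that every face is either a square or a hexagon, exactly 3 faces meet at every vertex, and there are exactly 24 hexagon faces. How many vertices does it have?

56

Let x be the number of squares; then F = 24 + x.
Edge–face incidences: 2E = 6·24 + 4·x = 144 + 4x.
Every vertex has degree 3, so 3V = 2E.
Euler: V − E + F = 2 ⇒ (2E)/3 − E + (24 + x) = 2.
Multiply by 6: 2·(2E) − 3·(2E) + 6·(24 + x) = 12, i.e. 144 + 6x − (144 + 4x) = 12.
Collecting terms: 2x = 12, so x = 6.
Then 2E = 144 + 4·6 = 168, so E = 84, V = 2E/3 = 56, F = 24 + 6 = 30.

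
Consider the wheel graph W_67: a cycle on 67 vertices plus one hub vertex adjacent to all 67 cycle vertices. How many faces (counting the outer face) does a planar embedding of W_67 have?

68

W_67 has V = 67 + 1 = 68 vertices and E = 2·67 = 134 edges.
By Euler's formula F = 2 − V + E = 2 − 68 + 134 = 68.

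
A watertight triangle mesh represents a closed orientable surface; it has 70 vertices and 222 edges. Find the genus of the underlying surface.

Every face is a triangle and each edge borders two faces, so 3F = 2·222, giving F = 148.
χ = V − E + F = 70 − 222 + 148 = -4.
For a closed orientable surface χ = 2 − 2g, so g = (2 − (-4))/2 = 3.

3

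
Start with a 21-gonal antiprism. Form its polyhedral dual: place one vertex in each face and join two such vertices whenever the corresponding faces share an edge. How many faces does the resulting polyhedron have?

The base solid has V = 42, E = 84, F = 44.
The dual swaps V and F and preserves E: V′ = F = 44, E′ = E = 84, F′ = V = 42.

42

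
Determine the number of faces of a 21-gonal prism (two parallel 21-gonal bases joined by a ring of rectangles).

A prism on an n-gon has two n-gon bases and n rectangular sides: V = 2·21 = 42, E = 3·21 = 63, F = 21 + 2 = 23.

23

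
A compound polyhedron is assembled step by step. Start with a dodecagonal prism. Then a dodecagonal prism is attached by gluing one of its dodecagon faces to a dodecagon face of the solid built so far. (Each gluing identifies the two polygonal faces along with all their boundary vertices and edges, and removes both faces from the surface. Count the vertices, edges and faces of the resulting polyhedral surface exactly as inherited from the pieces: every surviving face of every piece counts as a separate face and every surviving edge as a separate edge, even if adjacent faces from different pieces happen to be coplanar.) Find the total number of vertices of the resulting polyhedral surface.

A dodecagonal prism: V=24, E=36, F=14.
Attach a dodecagonal prism (V=24, E=36, F=14) along a 12-gon: merge 12 vertices and 12 edges, delete both glued faces → V=36, E=60, F=26.
Check: V − E + F = 36 − 60 + 26 = 2.

36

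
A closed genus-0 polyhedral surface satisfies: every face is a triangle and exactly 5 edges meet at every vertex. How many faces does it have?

20

Each face has 3 edges and each edge borders two faces, so 2E = 3F.
Each vertex has degree 5, so 5V = 2E and hence V = 3F/5.
Euler: V − E + F = 2 ⇒ (3F/5) − (3F/2) + F = 2.
Multiply by 10: (6 − 15 + 10)F = 20, i.e. 1F = 20.
So F = 20, E = 3·20/2 = 30, V = 3·20/5 = 12.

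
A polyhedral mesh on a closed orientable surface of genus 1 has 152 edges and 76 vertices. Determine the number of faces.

76

For a closed orientable surface of genus 1, χ = 2 − 2·1 = 0.
F = 0 − V + E = 0 − 76 + 152 = 76.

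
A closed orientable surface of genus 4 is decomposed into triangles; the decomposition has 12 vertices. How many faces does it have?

χ = 2 − 2·4 = -6, and every face is a triangle so 3F = 2E.
V − E + F = -6 with E = 3F/2 gives 12 − (3/2 − 1)·F = -6, so F = 36 and E = 54.

36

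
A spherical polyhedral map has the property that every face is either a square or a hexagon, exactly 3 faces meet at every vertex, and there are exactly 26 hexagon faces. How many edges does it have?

90

Let x be the number of squares; then F = 26 + x.
Edge–face incidences: 2E = 6·26 + 4·x = 156 + 4x.
Every vertex has degree 3, so 3V = 2E.
Euler: V − E + F = 2 ⇒ (2E)/3 − E + (26 + x) = 2.
Multiply by 6: 2·(2E) − 3·(2E) + 6·(26 + x) = 12, i.e. 156 + 6x − (156 + 4x) = 12.
Collecting terms: 2x = 12, so x = 6.
Then 2E = 156 + 4·6 = 180, so E = 90, V = 2E/3 = 60, F = 26 + 6 = 32.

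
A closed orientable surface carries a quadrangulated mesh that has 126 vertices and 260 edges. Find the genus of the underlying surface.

Every face is a square and each edge borders two faces, so 4F = 2·260, giving F = 130.
χ = V − E + F = 126 − 260 + 130 = -4.
For a closed orientable surface χ = 2 − 2g, so g = (2 − (-4))/2 = 3.

3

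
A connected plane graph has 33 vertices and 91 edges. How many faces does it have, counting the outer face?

60

Euler's formula for a connected plane graph: V − E + F = 2, so F = 2 − 33 + 91 = 60.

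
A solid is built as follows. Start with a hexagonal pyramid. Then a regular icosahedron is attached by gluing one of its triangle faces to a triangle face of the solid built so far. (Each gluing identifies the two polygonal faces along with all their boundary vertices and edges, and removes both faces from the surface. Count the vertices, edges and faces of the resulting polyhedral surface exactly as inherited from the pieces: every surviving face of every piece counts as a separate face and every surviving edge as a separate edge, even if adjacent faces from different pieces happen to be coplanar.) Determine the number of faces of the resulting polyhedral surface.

25

A hexagonal pyramid: V=7, E=12, F=7.
Attach a regular icosahedron (V=12, E=30, F=20) along a 3-gon: merge 3 vertices and 3 edges, delete both glued faces → V=16, E=39, F=25.
Check: V − E + F = 16 − 39 + 25 = 2.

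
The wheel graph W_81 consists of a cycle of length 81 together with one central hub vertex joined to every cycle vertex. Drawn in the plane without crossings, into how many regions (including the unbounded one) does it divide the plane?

W_81 has V = 81 + 1 = 82 vertices and E = 2·81 = 162 edges.
By Euler's formula F = 2 − V + E = 2 − 82 + 162 = 82.

82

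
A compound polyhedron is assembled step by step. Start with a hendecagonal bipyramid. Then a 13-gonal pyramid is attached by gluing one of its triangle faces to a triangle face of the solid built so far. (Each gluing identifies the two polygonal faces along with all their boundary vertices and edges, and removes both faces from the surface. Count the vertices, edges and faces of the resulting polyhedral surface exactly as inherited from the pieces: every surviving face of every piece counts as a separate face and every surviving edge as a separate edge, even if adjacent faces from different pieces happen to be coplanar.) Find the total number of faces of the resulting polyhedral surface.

34

A hendecagonal bipyramid: V=13, E=33, F=22.
Attach a 13-gonal pyramid (V=14, E=26, F=14) along a 3-gon: merge 3 vertices and 3 edges, delete both glued faces → V=24, E=56, F=34.
Check: V − E + F = 24 − 56 + 34 = 2.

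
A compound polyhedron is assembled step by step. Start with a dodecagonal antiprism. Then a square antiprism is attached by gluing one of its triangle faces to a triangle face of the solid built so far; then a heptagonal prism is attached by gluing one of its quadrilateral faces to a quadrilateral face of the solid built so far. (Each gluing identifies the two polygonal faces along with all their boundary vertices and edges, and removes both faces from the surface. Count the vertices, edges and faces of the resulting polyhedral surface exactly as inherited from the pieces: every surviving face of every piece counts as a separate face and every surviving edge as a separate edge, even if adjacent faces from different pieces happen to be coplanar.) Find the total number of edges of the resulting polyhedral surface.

78

A dodecagonal antiprism: V=24, E=48, F=26.
Attach a square antiprism (V=8, E=16, F=10) along a 3-gon: merge 3 vertices and 3 edges, delete both glued faces → V=29, E=61, F=34.
Attach a heptagonal prism (V=14, E=21, F=9) along a 4-gon: merge 4 vertices and 4 edges, delete both glued faces → V=39, E=78, F=41.
Check: V − E + F = 39 − 78 + 41 = 2.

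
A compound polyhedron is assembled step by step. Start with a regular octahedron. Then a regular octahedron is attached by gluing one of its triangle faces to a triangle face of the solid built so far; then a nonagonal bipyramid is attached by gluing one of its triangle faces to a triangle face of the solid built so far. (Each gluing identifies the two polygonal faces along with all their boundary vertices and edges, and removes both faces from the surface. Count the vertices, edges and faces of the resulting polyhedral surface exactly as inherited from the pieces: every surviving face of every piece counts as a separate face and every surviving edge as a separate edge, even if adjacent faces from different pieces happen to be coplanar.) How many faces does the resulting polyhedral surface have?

30

A regular octahedron: V=6, E=12, F=8.
Attach a regular octahedron (V=6, E=12, F=8) along a 3-gon: merge 3 vertices and 3 edges, delete both glued faces → V=9, E=21, F=14.
Attach a nonagonal bipyramid (V=11, E=27, F=18) along a 3-gon: merge 3 vertices and 3 edges, delete both glued faces → V=17, E=45, F=30.
Check: V − E + F = 17 − 45 + 30 = 2.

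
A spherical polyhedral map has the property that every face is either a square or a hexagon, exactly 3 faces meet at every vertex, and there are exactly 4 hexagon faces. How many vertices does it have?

Let x be the number of squares; then F = 4 + x.
Edge–face incidences: 2E = 6·4 + 4·x = 24 + 4x.
Every vertex has degree 3, so 3V = 2E.
Euler: V − E + F = 2 ⇒ (2E)/3 − E + (4 + x) = 2.
Multiply by 6: 2·(2E) − 3·(2E) + 6·(4 + x) = 12, i.e. 24 + 6x − (24 + 4x) = 12.
Collecting terms: 2x = 12, so x = 6.
Then 2E = 24 + 4·6 = 48, so E = 24, V = 2E/3 = 16, F = 4 + 6 = 10.

16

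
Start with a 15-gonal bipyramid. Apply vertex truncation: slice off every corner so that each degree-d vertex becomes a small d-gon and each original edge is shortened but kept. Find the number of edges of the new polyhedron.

The base solid has V = 17, E = 45, F = 30.
Truncation replaces each original edge-end by a new vertex, so V′ = 2E = 90.
Each original edge survives, and each old vertex of degree d contributes d new edges; summing degrees gives Σd = 2E, so E′ = E + 2E = 3E = 135.
Each original face survives and each original vertex becomes one new face: F′ = F + V = 47.

135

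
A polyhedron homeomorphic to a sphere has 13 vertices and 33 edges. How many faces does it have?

22

Here V − E + F = 2.
F = 2 − V + E = 2 − 13 + 33 = 22.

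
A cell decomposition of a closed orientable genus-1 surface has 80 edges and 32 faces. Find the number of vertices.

48

For a closed orientable surface of genus 1, χ = 2 − 2·1 = 0.
V = 0 + E − F = 0 + 80 − 32 = 48.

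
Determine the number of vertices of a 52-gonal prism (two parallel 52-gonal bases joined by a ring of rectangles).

A prism on an n-gon has two n-gon bases and n rectangular sides: V = 2·52 = 104, E = 3·52 = 156, F = 52 + 2 = 54.

104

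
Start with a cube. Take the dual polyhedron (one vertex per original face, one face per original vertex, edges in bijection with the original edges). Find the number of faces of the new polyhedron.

8

The base solid has V = 8, E = 12, F = 6.
The dual swaps V and F and preserves E: V′ = F = 6, E′ = E = 12, F′ = V = 8.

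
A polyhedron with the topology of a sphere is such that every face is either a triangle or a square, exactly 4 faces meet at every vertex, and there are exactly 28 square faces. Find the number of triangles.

8

Let x be the number of triangles; then F = 28 + x.
Edge–face incidences: 2E = 4·28 + 3·x = 112 + 3x.
Every vertex has degree 4, so 4V = 2E.
Euler: V − E + F = 2 ⇒ (2E)/4 − E + (28 + x) = 2.
Multiply by 8: 2·(2E) − 4·(2E) + 8·(28 + x) = 16, i.e. 224 + 8x − 2·(112 + 3x) = 16.
Collecting terms: 2x = 16, so x = 8.
Then 2E = 112 + 3·8 = 136, so E = 68, V = 2E/4 = 34, F = 28 + 8 = 36.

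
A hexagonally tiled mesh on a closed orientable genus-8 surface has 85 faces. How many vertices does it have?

χ = 2 − 2·8 = -14, and every face is a hexagon so 6F = 2E.
E = 6·85/2 = 255. Then V = -14 + E − F = -14 + 255 − 85 = 156.

156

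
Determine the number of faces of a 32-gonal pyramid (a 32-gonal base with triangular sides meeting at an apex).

A pyramid on an n-gon base has one n-gon and n triangles: V = 32 + 1 = 33, E = 2·32 = 64, F = 32 + 1 = 33.

33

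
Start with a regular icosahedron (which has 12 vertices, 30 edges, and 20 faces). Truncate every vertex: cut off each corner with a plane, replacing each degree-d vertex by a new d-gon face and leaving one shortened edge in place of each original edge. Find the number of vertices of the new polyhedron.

60

Truncation replaces each original edge-end by a new vertex, so V′ = 2E = 60.
Each original edge survives, and each old vertex of degree d contributes d new edges; summing degrees gives Σd = 2E, so E′ = E + 2E = 3E = 90.
Each original face survives and each original vertex becomes one new face: F′ = F + V = 32.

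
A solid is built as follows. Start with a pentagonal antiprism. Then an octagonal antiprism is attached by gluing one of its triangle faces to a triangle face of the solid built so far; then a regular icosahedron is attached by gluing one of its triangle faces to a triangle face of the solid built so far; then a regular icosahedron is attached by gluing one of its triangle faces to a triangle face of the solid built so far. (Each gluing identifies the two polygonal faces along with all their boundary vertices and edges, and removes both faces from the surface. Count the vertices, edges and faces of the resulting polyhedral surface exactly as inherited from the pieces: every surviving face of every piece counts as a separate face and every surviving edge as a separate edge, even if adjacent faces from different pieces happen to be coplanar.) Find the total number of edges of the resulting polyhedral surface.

A pentagonal antiprism: V=10, E=20, F=12.
Attach an octagonal antiprism (V=16, E=32, F=18) along a 3-gon: merge 3 vertices and 3 edges, delete both glued faces → V=23, E=49, F=28.
Attach a regular icosahedron (V=12, E=30, F=20) along a 3-gon: merge 3 vertices and 3 edges, delete both glued faces → V=32, E=76, F=46.
Attach a regular icosahedron (V=12, E=30, F=20) along a 3-gon: merge 3 vertices and 3 edges, delete both glued faces → V=41, E=103, F=64.
Check: V − E + F = 41 − 103 + 64 = 2.

103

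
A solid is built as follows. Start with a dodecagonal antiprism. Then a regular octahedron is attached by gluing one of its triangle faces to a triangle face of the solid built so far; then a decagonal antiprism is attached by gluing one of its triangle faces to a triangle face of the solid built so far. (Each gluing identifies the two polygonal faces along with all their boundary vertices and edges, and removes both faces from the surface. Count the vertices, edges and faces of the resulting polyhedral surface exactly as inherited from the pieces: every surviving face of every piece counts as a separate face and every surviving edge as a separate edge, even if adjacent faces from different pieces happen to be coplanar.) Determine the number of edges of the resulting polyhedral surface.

A dodecagonal antiprism: V=24, E=48, F=26.
Attach a regular octahedron (V=6, E=12, F=8) along a 3-gon: merge 3 vertices and 3 edges, delete both glued faces → V=27, E=57, F=32.
Attach a decagonal antiprism (V=20, E=40, F=22) along a 3-gon: merge 3 vertices and 3 edges, delete both glued faces → V=44, E=94, F=52.
Check: V − E + F = 44 − 94 + 52 = 2.

94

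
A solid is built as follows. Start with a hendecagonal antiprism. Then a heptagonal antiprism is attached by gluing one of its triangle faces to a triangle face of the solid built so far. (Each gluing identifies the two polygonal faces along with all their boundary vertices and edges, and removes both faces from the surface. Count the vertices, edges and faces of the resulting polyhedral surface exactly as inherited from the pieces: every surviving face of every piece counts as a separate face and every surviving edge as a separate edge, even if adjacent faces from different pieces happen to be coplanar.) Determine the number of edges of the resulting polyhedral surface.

A hendecagonal antiprism: V=22, E=44, F=24.
Attach a heptagonal antiprism (V=14, E=28, F=16) along a 3-gon: merge 3 vertices and 3 edges, delete both glued faces → V=33, E=69, F=38.
Check: V − E + F = 33 − 69 + 38 = 2.

69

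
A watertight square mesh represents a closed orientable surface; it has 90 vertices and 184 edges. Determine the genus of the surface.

2

Every face is a square and each edge borders two faces, so 4F = 2·184, giving F = 92.
χ = V − E + F = 90 − 184 + 92 = -2.
For a closed orientable surface χ = 2 − 2g, so g = (2 − (-2))/2 = 2.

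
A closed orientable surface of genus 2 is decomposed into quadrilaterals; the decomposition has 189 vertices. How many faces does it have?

χ = 2 − 2·2 = -2, and every face is a square so 4F = 2E.
V − E + F = -2 with E = 4F/2 gives 189 − (4/2 − 1)·F = -2, so F = 191 and E = 382.

191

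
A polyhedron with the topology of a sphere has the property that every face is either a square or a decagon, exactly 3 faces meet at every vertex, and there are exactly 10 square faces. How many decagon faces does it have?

2

Let x be the number of decagons; then F = 10 + x.
Edge–face incidences: 2E = 4·10 + 10·x = 40 + 10x.
Every vertex has degree 3, so 3V = 2E.
Euler: V − E + F = 2 ⇒ (2E)/3 − E + (10 + x) = 2.
Multiply by 6: 2·(2E) − 3·(2E) + 6·(10 + x) = 12, i.e. 60 + 6x − (40 + 10x) = 12.
Collecting terms: −4x + 20 = 12, so −4x = −8, so x = 2.
Then 2E = 40 + 10·2 = 60, so E = 30, V = 2E/3 = 20, F = 10 + 2 = 12.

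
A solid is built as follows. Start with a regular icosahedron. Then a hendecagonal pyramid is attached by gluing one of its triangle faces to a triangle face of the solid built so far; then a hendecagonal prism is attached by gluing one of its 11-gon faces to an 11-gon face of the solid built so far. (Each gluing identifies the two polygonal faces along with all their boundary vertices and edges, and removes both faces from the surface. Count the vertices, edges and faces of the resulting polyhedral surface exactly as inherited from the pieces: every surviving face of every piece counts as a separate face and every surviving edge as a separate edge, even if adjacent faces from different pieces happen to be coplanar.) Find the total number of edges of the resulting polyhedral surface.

A regular icosahedron: V=12, E=30, F=20.
Attach a hendecagonal pyramid (V=12, E=22, F=12) along a 3-gon: merge 3 vertices and 3 edges, delete both glued faces → V=21, E=49, F=30.
Attach a hendecagonal prism (V=22, E=33, F=13) along an 11-gon: merge 11 vertices and 11 edges, delete both glued faces → V=32, E=71, F=41.
Check: V − E + F = 32 − 71 + 41 = 2.

71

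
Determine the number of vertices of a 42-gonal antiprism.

84

An antiprism on an n-gon has two n-gon caps and 2n triangles: V = 2·42 = 84, E = 4·42 = 168, F = 2·42 + 2 = 86.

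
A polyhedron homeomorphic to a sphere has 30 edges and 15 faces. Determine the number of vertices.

Here V − E + F = 2.
V = 2 + E − F = 2 + 30 − 15 = 17.

17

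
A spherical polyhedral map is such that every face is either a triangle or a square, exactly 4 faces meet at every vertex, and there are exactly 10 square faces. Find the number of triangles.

Let x be the number of triangles; then F = 10 + x.
Edge–face incidences: 2E = 4·10 + 3·x = 40 + 3x.
Every vertex has degree 4, so 4V = 2E.
Euler: V − E + F = 2 ⇒ (2E)/4 − E + (10 + x) = 2.
Multiply by 8: 2·(2E) − 4·(2E) + 8·(10 + x) = 16, i.e. 80 + 8x − 2·(40 + 3x) = 16.
Collecting terms: 2x = 16, so x = 8.
Then 2E = 40 + 3·8 = 64, so E = 32, V = 2E/4 = 16, F = 10 + 8 = 18.

8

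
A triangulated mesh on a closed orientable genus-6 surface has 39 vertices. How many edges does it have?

χ = 2 − 2·6 = -10, and every face is a triangle so 3F = 2E.
V − E + F = -10 with E = 3F/2 gives 39 − (3/2 − 1)·F = -10, so F = 98 and E = 147.

147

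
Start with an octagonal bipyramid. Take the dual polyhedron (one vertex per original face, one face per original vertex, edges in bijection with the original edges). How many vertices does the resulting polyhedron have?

16

The base solid has V = 10, E = 24, F = 16.
The dual swaps V and F and preserves E: V′ = F = 16, E′ = E = 24, F′ = V = 10.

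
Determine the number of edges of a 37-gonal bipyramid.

A bipyramid over an n-gon has 2n triangular faces and n + 2 vertices: V = 37 + 2 = 39, E = 3·37 = 111, F = 2·37 = 74.

111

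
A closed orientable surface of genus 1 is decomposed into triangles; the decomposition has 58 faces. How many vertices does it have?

χ = 2 − 2·1 = 0, and every face is a triangle so 3F = 2E.
E = 3·58/2 = 87. Then V = 0 + E − F = 0 + 87 − 58 = 29.

29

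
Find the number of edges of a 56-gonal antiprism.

An antiprism on an n-gon has two n-gon caps and 2n triangles: V = 2·56 = 112, E = 4·56 = 224, F = 2·56 + 2 = 114.

224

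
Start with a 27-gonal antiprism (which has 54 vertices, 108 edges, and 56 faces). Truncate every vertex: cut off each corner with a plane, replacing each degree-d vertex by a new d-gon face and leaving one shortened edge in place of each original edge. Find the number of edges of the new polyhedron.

Truncation replaces each original edge-end by a new vertex, so V′ = 2E = 216.
Each original edge survives, and each old vertex of degree d contributes d new edges; summing degrees gives Σd = 2E, so E′ = E + 2E = 3E = 324.
Each original face survives and each original vertex becomes one new face: F′ = F + V = 110.

324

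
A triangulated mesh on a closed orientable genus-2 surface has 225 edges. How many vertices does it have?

χ = 2 − 2·2 = -2, and every face is a triangle so 3F = 2E.
F = 2E/3 = 150. Then V = -2 + E − F = -2 + 225 − 150 = 73.

73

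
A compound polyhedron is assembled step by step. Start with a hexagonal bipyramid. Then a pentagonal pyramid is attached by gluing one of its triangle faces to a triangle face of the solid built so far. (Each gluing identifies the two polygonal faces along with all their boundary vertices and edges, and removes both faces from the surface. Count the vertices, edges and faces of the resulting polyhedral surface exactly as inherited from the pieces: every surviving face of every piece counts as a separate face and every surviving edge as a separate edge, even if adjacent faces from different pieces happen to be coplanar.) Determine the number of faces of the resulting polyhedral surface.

A hexagonal bipyramid: V=8, E=18, F=12.
Attach a pentagonal pyramid (V=6, E=10, F=6) along a 3-gon: merge 3 vertices and 3 edges, delete both glued faces → V=11, E=25, F=16.
Check: V − E + F = 11 − 25 + 16 = 2.

16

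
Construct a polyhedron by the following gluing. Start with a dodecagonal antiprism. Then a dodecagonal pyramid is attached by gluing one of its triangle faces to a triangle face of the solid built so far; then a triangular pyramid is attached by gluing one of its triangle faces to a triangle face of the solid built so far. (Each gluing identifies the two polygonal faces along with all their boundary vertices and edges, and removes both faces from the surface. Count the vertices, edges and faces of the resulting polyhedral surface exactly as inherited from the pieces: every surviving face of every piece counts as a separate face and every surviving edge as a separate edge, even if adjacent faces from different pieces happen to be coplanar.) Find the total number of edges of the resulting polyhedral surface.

A dodecagonal antiprism: V=24, E=48, F=26.
Attach a dodecagonal pyramid (V=13, E=24, F=13) along a 3-gon: merge 3 vertices and 3 edges, delete both glued faces → V=34, E=69, F=37.
Attach a triangular pyramid (V=4, E=6, F=4) along a 3-gon: merge 3 vertices and 3 edges, delete both glued faces → V=35, E=72, F=39.
Check: V − E + F = 35 − 72 + 39 = 2.

72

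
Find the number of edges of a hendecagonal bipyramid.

33

A bipyramid over an n-gon has 2n triangular faces and n + 2 vertices: V = 11 + 2 = 13, E = 3·11 = 33, F = 2·11 = 22.
Check: V − E + F = 13 − 33 + 22 = 2.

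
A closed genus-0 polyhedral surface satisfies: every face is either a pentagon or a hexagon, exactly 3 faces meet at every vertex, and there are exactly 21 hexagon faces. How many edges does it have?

93

Let x be the number of pentagons; then F = 21 + x.
Edge–face incidences: 2E = 6·21 + 5·x = 126 + 5x.
Every vertex has degree 3, so 3V = 2E.
Euler: V − E + F = 2 ⇒ (2E)/3 − E + (21 + x) = 2.
Multiply by 6: 2·(2E) − 3·(2E) + 6·(21 + x) = 12, i.e. 126 + 6x − (126 + 5x) = 12.
Collecting terms: x = 12.
Then 2E = 126 + 5·12 = 186, so E = 93, V = 2E/3 = 62, F = 21 + 12 = 33.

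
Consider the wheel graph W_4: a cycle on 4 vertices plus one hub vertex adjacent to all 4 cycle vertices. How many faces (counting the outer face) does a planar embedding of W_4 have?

W_4 has V = 4 + 1 = 5 vertices and E = 2·4 = 8 edges.
By Euler's formula F = 2 − V + E = 2 − 5 + 8 = 5.

5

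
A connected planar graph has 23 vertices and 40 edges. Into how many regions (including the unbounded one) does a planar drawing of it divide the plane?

19

Euler's formula for a connected plane graph: V − E + F = 2, so F = 2 − 23 + 40 = 19.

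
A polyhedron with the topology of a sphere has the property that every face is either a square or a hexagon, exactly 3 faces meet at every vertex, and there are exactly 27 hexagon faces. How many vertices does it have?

62

Let x be the number of squares; then F = 27 + x.
Edge–face incidences: 2E = 6·27 + 4·x = 162 + 4x.
Every vertex has degree 3, so 3V = 2E.
Euler: V − E + F = 2 ⇒ (2E)/3 − E + (27 + x) = 2.
Multiply by 6: 2·(2E) − 3·(2E) + 6·(27 + x) = 12, i.e. 162 + 6x − (162 + 4x) = 12.
Collecting terms: 2x = 12, so x = 6.
Then 2E = 162 + 4·6 = 186, so E = 93, V = 2E/3 = 62, F = 27 + 6 = 33.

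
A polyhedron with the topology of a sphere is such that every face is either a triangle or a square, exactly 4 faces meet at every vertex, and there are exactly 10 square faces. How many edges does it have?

Let x be the number of triangles; then F = 10 + x.
Edge–face incidences: 2E = 4·10 + 3·x = 40 + 3x.
Every vertex has degree 4, so 4V = 2E.
Euler: V − E + F = 2 ⇒ (2E)/4 − E + (10 + x) = 2.
Multiply by 8: 2·(2E) − 4·(2E) + 8·(10 + x) = 16, i.e. 80 + 8x − 2·(40 + 3x) = 16.
Collecting terms: 2x = 16, so x = 8.
Then 2E = 40 + 3·8 = 64, so E = 32, V = 2E/4 = 16, F = 10 + 8 = 18.

32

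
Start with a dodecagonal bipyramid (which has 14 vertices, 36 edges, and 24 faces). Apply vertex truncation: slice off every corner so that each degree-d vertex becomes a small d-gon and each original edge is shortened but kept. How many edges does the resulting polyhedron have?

Truncation replaces each original edge-end by a new vertex, so V′ = 2E = 72.
Each original edge survives, and each old vertex of degree d contributes d new edges; summing degrees gives Σd = 2E, so E′ = E + 2E = 3E = 108.
Each original face survives and each original vertex becomes one new face: F′ = F + V = 38.

108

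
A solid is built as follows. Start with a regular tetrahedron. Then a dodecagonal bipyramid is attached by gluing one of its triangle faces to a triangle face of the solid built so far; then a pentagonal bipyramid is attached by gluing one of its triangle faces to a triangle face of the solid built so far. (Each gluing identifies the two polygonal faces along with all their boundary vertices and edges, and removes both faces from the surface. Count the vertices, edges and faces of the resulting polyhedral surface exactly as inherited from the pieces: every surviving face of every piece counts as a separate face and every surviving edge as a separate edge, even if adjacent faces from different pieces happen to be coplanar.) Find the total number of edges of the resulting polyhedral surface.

A regular tetrahedron: V=4, E=6, F=4.
Attach a dodecagonal bipyramid (V=14, E=36, F=24) along a 3-gon: merge 3 vertices and 3 edges, delete both glued faces → V=15, E=39, F=26.
Attach a pentagonal bipyramid (V=7, E=15, F=10) along a 3-gon: merge 3 vertices and 3 edges, delete both glued faces → V=19, E=51, F=34.
Check: V − E + F = 19 − 51 + 34 = 2.

51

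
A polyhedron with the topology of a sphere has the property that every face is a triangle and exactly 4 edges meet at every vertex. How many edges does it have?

12

Each face has 3 edges and each edge borders two faces, so 2E = 3F.
Each vertex has degree 4, so 4V = 2E and hence V = 3F/4.
Euler: V − E + F = 2 ⇒ (3F/4) − (3F/2) + F = 2.
Multiply by 8: (6 − 12 + 8)F = 16, i.e. 2F = 16.
So F = 8, E = 3·8/2 = 12, V = 3·8/4 = 6.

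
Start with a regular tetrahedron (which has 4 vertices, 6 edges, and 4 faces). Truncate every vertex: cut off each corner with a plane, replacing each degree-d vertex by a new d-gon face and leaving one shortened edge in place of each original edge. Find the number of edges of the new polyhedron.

Truncation replaces each original edge-end by a new vertex, so V′ = 2E = 12.
Each original edge survives, and each old vertex of degree d contributes d new edges; summing degrees gives Σd = 2E, so E′ = E + 2E = 3E = 18.
Each original face survives and each original vertex becomes one new face: F′ = F + V = 8.

18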